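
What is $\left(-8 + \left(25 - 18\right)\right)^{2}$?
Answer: $1$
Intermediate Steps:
$\left(-8 + \left(25 - 18\right)\right)^{2} = \left(-8 + 7\right)^{2} = \left(-1\right)^{2} = 1$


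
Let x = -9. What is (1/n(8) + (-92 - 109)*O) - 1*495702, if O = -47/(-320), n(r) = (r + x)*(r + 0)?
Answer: -158634127/320 ≈ -4.9573e+5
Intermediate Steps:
n(r) = r*(-9 + r) (n(r) = (r - 9)*(r + 0) = (-9 + r)*r = r*(-9 + r))
O = 47/320 (O = -47*(-1/320) = 47/320 ≈ 0.14687)
(1/n(8) + (-92 - 109)*O) - 1*495702 = (1/(8*(-9 + 8)) + (-92 - 109)*(47/320)) - 1*495702 = (1/(8*(-1)) - 201*47/320) - 495702 = (1/(-8) - 9447/320) - 495702 = (-1/8 - 9447/320) - 495702 = -9487/320 - 495702 = -158634127/320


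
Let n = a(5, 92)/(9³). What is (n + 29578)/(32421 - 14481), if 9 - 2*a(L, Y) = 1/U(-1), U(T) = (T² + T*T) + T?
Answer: 10781183/6539130 ≈ 1.6487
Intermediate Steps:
U(T) = T + 2*T² (U(T) = (T² + T²) + T = 2*T² + T = T + 2*T²)
a(L, Y) = 4 (a(L, Y) = 9/2 - (-1/(1 + 2*(-1)))/2 = 9/2 - (-1/(1 - 2))/2 = 9/2 - 1/(2*((-1*(-1)))) = 9/2 - ½/1 = 9/2 - ½*1 = 9/2 - ½ = 4)
n = 4/729 (n = 4/(9³) = 4/729 ≈ 0.0054870)
(n + 29578)/(32421 - 14481) = (4/729 + 29578)/(32421 - 14481) = (21562366/729)/17940 = (21562366/729)*(1/17940) = 10781183/6539130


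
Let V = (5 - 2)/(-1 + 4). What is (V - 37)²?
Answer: 1296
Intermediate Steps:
V = 1 (V = 3/3 = 3*(⅓) = 1)
(V - 37)² = (1 - 37)² = (-36)² = 1296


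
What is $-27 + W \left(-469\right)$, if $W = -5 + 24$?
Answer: $-8938$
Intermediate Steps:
$W = 19$
$-27 + W \left(-469\right) = -27 + 19 \left(-469\right) = -27 - 8911 = -8938$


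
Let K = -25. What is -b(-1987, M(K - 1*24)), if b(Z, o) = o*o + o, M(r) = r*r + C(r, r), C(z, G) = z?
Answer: -5534256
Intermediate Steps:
M(r) = r + r**2 (M(r) = r*r + r = r**2 + r = r + r**2)
b(Z, o) = o + o**2 (b(Z, o) = o**2 + o = o + o**2)
-b(-1987, M(K - 1*24)) = -(-25 - 1*24)*(1 + (-25 - 1*24))*(1 + (-25 - 1*24)*(1 + (-25 - 1*24))) = -(-25 - 24)*(1 + (-25 - 24))*(1 + (-25 - 24)*(1 + (-25 - 24))) = -(-49*(1 - 49))*(1 - 49*(1 - 49)) = -(-49*(-48))*(1 - 49*(-48)) = -2352*(1 + 2352) = -2352*2353 = -1*5534256 = -5534256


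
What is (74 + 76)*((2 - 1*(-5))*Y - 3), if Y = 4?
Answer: 3750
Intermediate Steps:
(74 + 76)*((2 - 1*(-5))*Y - 3) = (74 + 76)*((2 - 1*(-5))*4 - 3) = 150*((2 + 5)*4 - 3) = 150*(7*4 - 3) = 150*(28 - 3) = 150*25 = 3750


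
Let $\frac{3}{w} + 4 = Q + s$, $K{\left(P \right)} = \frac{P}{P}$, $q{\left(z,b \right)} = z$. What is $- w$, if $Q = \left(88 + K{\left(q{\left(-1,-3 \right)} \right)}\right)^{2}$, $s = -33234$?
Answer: $\frac{1}{8439} \approx 0.0001185$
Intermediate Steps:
$K{\left(P \right)} = 1$
$Q = 7921$ ($Q = \left(88 + 1\right)^{2} = 89^{2} = 7921$)
$w = - \frac{1}{8439}$ ($w = \frac{3}{-4 + \left(7921 - 33234\right)} = \frac{3}{-4 - 25313} = \frac{3}{-25317} = 3 \left(- \frac{1}{25317}\right) = - \frac{1}{8439} \approx -0.0001185$)
$- w = \left(-1\right) \left(- \frac{1}{8439}\right) = \frac{1}{8439}$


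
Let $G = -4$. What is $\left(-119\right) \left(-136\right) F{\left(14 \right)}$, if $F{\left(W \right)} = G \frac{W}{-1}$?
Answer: $906304$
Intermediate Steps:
$F{\left(W \right)} = 4 W$ ($F{\left(W \right)} = - 4 \frac{W}{-1} = - 4 W \left(-1\right) = - 4 \left(- W\right) = 4 W$)
$\left(-119\right) \left(-136\right) F{\left(14 \right)} = \left(-119\right) \left(-136\right) 4 \cdot 14 = 16184 \cdot 56 = 906304$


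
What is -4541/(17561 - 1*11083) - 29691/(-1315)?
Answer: 186366883/8518570 ≈ 21.878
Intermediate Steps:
-4541/(17561 - 1*11083) - 29691/(-1315) = -4541/(17561 - 11083) - 29691*(-1/1315) = -4541/6478 + 29691/1315 = 186366883/8518570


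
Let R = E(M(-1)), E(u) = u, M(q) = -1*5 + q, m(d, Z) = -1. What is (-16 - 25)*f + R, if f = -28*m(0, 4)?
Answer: -1154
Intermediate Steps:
f = 28 (f = -28*(-1) = 28)
M(q) = -5 + q
R = -6 (R = -5 - 1 = -6)
(-16 - 25)*f + R = (-16 - 25)*28 - 6 = -41*28 - 6 = -1148 - 6 = -1154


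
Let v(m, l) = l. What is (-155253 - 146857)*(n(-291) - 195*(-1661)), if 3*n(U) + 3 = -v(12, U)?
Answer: -97880921010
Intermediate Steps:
n(U) = -1 - U/3 (n(U) = -1 + (-U)/3 = -1 - U/3)
(-155253 - 146857)*(n(-291) - 195*(-1661)) = (-155253 - 146857)*((-1 - 1/3*(-291)) - 195*(-1661)) = -302110*((-1 + 97) + 323895) = -302110*(96 + 323895) = -302110*323991 = -97880921010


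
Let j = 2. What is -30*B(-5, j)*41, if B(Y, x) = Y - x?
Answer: 8610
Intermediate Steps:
-30*B(-5, j)*41 = -30*(-5 - 1*2)*41 = -30*(-5 - 2)*41 = -30*(-7)*41 = 210*41 = 8610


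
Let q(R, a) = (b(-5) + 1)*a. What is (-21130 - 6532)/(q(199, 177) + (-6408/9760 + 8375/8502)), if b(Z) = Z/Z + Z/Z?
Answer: -143461217640/2755586519 ≈ -52.062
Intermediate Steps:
b(Z) = 2 (b(Z) = 1 + 1 = 2)
q(R, a) = 3*a (q(R, a) = (2 + 1)*a = 3*a)
(-21130 - 6532)/(q(199, 177) + (-6408/9760 + 8375/8502)) = (-21130 - 6532)/(3*177 + (-6408/9760 + 8375/8502)) = -27662/(531 + (-6408*1/9760 + 8375*(1/8502))) = -27662/(531 + (-801/1220 + 8375/8502)) = -27662/(531 + 1703699/5186220) = -27662/2755586519/5186220 = -27662*5186220/2755586519 = -143461217640/2755586519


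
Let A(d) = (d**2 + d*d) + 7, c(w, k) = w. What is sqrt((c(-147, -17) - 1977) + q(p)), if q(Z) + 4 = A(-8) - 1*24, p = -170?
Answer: I*sqrt(2017) ≈ 44.911*I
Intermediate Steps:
A(d) = 7 + 2*d**2 (A(d) = (d**2 + d**2) + 7 = 2*d**2 + 7 = 7 + 2*d**2)
q(Z) = 107 (q(Z) = -4 + ((7 + 2*(-8)**2) - 1*24) = -4 + ((7 + 2*64) - 24) = -4 + ((7 + 128) - 24) = -4 + (135 - 24) = -4 + 111 = 107)
sqrt((c(-147, -17) - 1977) + q(p)) = sqrt((-147 - 1977) + 107) = sqrt(-2124 + 107) = sqrt(-2017) = I*sqrt(2017)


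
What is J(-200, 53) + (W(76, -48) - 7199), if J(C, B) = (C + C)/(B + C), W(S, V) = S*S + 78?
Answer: -197315/147 ≈ -1342.3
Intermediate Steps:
W(S, V) = 78 + S**2 (W(S, V) = S**2 + 78 = 78 + S**2)
J(C, B) = 2*C/(B + C) (J(C, B) = (2*C)/(B + C) = 2*C/(B + C))
J(-200, 53) + (W(76, -48) - 7199) = 2*(-200)/(53 - 200) + ((78 + 76**2) - 7199) = 2*(-200)/(-147) + ((78 + 5776) - 7199) = 2*(-200)*(-1/147) + (5854 - 7199) = 400/147 - 1345 = -197315/147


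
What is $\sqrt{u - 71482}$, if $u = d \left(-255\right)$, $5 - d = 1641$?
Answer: $\sqrt{345698} \approx 587.96$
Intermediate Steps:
$d = -1636$ ($d = 5 - 1641 = -1636$)
$u = 417180$ ($u = \left(-1636\right) \left(-255\right) = 417180$)
$\sqrt{u - 71482} = \sqrt{417180 - 71482} = \sqrt{345698}$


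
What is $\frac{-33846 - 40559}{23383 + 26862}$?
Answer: $- \frac{14881}{10049} \approx -1.4808$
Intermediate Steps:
$\frac{-33846 - 40559}{23383 + 26862} = - \frac{74405}{50245} = \left(-74405\right) \frac{1}{50245} = - \frac{14881}{10049}$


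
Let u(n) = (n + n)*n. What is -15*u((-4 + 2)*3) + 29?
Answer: -1051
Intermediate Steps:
u(n) = 2*n**2 (u(n) = (2*n)*n = 2*n**2)
-15*u((-4 + 2)*3) + 29 = -30*((-4 + 2)*3)**2 + 29 = -30*(-2*3)**2 + 29 = -30*(-6)**2 + 29 = -30*36 + 29 = -15*72 + 29 = -1080 + 29 = -1051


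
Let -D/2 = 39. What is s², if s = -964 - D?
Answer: 784996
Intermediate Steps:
D = -78 (D = -2*39 = -78)
s = -886 (s = -964 - 1*(-78) = -964 + 78 = -886)
s² = (-886)² = 784996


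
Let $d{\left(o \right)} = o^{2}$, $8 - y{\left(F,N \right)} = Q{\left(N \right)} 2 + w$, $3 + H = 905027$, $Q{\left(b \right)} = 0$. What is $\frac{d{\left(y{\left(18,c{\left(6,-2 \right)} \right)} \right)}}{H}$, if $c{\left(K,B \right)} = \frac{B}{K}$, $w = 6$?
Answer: $\frac{1}{226256} \approx 4.4198 \cdot 10^{-6}$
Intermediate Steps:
$H = 905024$ ($H = -3 + 905027 = 905024$)
$y{\left(F,N \right)} = 2$ ($y{\left(F,N \right)} = 8 - \left(0 \cdot 2 + 6\right) = 8 - \left(0 + 6\right) = 8 - 6 = 2$)
$\frac{d{\left(y{\left(18,c{\left(6,-2 \right)} \right)} \right)}}{H} = \frac{2^{2}}{905024} = 4 \cdot \frac{1}{905024} = \frac{1}{226256}$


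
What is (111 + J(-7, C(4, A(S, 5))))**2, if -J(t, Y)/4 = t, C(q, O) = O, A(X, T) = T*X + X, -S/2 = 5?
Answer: 19321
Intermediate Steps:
S = -10 (S = -2*5 = -10)
A(X, T) = X + T*X
J(t, Y) = -4*t
(111 + J(-7, C(4, A(S, 5))))**2 = (111 - 4*(-7))**2 = (111 + 28)**2 = 139**2 = 19321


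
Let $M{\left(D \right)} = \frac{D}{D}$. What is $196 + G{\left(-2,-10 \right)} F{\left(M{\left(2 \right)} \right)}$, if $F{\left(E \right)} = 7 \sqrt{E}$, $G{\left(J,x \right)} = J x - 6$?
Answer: $294$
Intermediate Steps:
$G{\left(J,x \right)} = -6 + J x$
$M{\left(D \right)} = 1$
$196 + G{\left(-2,-10 \right)} F{\left(M{\left(2 \right)} \right)} = 196 + \left(-6 - -20\right) 7 \sqrt{1} = 196 + \left(-6 + 20\right) 7 \cdot 1 = 196 + 14 \cdot 7 = 196 + 98 = 294$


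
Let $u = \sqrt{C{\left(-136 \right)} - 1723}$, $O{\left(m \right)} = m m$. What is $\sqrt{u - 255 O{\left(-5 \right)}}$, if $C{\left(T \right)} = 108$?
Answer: $\sqrt{-6375 + i \sqrt{1615}} \approx 0.2517 + 79.844 i$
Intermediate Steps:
$O{\left(m \right)} = m^{2}$
$u = i \sqrt{1615}$ ($u = \sqrt{108 - 1723} = \sqrt{-1615} = i \sqrt{1615} \approx 40.187 i$)
$\sqrt{u - 255 O{\left(-5 \right)}} = \sqrt{i \sqrt{1615} - 255 \left(-5\right)^{2}} = \sqrt{i \sqrt{1615} - 6375} = \sqrt{-6375 + i \sqrt{1615}}$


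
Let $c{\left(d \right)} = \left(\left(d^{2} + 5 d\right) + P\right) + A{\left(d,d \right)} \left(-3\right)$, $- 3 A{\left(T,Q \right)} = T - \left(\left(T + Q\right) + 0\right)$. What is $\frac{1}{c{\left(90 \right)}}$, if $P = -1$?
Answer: $\frac{1}{8459} \approx 0.00011822$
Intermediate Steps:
$A{\left(T,Q \right)} = \frac{Q}{3}$ ($A{\left(T,Q \right)} = - \frac{T - \left(\left(T + Q\right) + 0\right)}{3} = - \frac{T - \left(\left(Q + T\right) + 0\right)}{3} = - \frac{T - \left(Q + T\right)}{3} = - \frac{\left(-1\right) Q}{3} = \frac{Q}{3}$)
$c{\left(d \right)} = -1 + d^{2} + 4 d$ ($c{\left(d \right)} = \left(\left(d^{2} + 5 d\right) - 1\right) + \frac{d}{3} \left(-3\right) = \left(-1 + d^{2} + 5 d\right) - d = -1 + d^{2} + 4 d$)
$\frac{1}{c{\left(90 \right)}} = \frac{1}{-1 + 90^{2} + 4 \cdot 90} = \frac{1}{-1 + 8100 + 360} = \frac{1}{8459}$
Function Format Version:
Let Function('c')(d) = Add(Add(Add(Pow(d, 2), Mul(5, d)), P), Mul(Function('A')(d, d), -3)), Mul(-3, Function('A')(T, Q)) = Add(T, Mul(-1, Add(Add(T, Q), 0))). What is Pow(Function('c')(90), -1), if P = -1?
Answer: Rational(1, 8459) ≈ 0.00011822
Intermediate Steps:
Function('A')(T, Q) = Mul(Rational(1, 3), Q) (Function('A')(T, Q) = Mul(Rational(-1, 3), Add(T, Mul(-1, Add(Add(T, Q), 0)))) = Mul(Rational(-1, 3), Add(T, Mul(-1, Add(Add(Q, T), 0)))) = Mul(Rational(-1, 3), Add(T, Mul(-1, Add(Q, T)))) = Mul(Rational(-1, 3), Add(T, Add(Mul(-1, Q), Mul(-1, T)))) = Mul(Rational(-1, 3), Mul(-1, Q)) = Mul(Rational(1, 3), Q))
Function('c')(d) = Add(-1, Pow(d, 2), Mul(4, d)) (Function('c')(d) = Add(Add(Add(Pow(d, 2), Mul(5, d)), -1), Mul(Mul(Rational(1, 3), d), -3)) = Add(Add(-1, Pow(d, 2), Mul(5, d)), Mul(-1, d)) = Add(-1, Pow(d, 2), Mul(4, d)))
Pow(Function('c')(90), -1) = Pow(Add(-1, Pow(90, 2), Mul(4, 90)), -1) = Pow(Add(-1, 8100, 360), -1) = Pow(8459, -1) = Rational(1, 8459)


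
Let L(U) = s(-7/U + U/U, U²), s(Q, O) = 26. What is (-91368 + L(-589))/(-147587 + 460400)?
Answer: -91342/312813 ≈ -0.29200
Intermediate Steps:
L(U) = 26
(-91368 + L(-589))/(-147587 + 460400) = (-91368 + 26)/(-147587 + 460400) = -91342/312813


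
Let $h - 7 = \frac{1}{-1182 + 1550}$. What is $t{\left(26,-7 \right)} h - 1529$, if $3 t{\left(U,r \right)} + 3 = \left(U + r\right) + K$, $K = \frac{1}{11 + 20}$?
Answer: $- \frac{17015909}{11408} \approx -1491.6$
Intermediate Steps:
$K = \frac{1}{31} \approx 0.032258$
$h = \frac{2577}{368}$ ($h = 7 + \frac{1}{-1182 + 1550} = 7 + \frac{1}{368} = \frac{2577}{368} \approx 7.0027$)
$t{\left(U,r \right)} = - \frac{92}{93} + \frac{U}{3} + \frac{r}{3}$ ($t{\left(U,r \right)} = -1 + \frac{\left(U + r\right) + \frac{1}{31}}{3} = -1 + \frac{\frac{1}{31} + U + r}{3} = -1 + \left(\frac{1}{93} + \frac{U}{3} + \frac{r}{3}\right) = - \frac{92}{93} + \frac{U}{3} + \frac{r}{3}$)
$t{\left(26,-7 \right)} h - 1529 = \left(- \frac{92}{93} + \frac{1}{3} \cdot 26 + \frac{1}{3} \left(-7\right)\right) \frac{2577}{368} - 1529 = \left(- \frac{92}{93} + \frac{26}{3} - \frac{7}{3}\right) \frac{2577}{368} - 1529 = \frac{497}{93} \cdot \frac{2577}{368} - 1529 = \frac{426923}{11408} - 1529 = - \frac{17015909}{11408}$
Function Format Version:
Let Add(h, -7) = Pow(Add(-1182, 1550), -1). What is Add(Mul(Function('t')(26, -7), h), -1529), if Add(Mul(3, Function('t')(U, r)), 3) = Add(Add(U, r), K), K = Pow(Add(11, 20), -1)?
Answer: Rational(-17015909, 11408) ≈ -1491.6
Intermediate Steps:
K = Rational(1, 31) (K = Pow(31, -1) = Rational(1, 31) ≈ 0.032258)
h = Rational(2577, 368) (h = Add(7, Pow(Add(-1182, 1550), -1)) = Add(7, Pow(368, -1)) = Add(7, Rational(1, 368)) = Rational(2577, 368) ≈ 7.0027)
Function('t')(U, r) = Add(Rational(-92, 93), Mul(Rational(1, 3), U), Mul(Rational(1, 3), r)) (Function('t')(U, r) = Add(-1, Mul(Rational(1, 3), Add(Add(U, r), Rational(1, 31)))) = Add(-1, Mul(Rational(1, 3), Add(Rational(1, 31), U, r))) = Add(-1, Add(Rational(1, 93), Mul(Rational(1, 3), U), Mul(Rational(1, 3), r))) = Add(Rational(-92, 93), Mul(Rational(1, 3), U), Mul(Rational(1, 3), r)))
Add(Mul(Function('t')(26, -7), h), -1529) = Add(Mul(Add(Rational(-92, 93), Mul(Rational(1, 3), 26), Mul(Rational(1, 3), -7)), Rational(2577, 368)), -1529) = Add(Mul(Add(Rational(-92, 93), Rational(26, 3), Rational(-7, 3)), Rational(2577, 368)), -1529) = Add(Mul(Rational(497, 93), Rational(2577, 368)), -1529) = Add(Rational(426923, 11408), -1529) = Rational(-17015909, 11408)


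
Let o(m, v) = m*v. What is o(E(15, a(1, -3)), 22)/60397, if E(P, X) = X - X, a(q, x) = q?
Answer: 0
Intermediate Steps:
E(P, X) = 0
o(E(15, a(1, -3)), 22)/60397 = (0*22)/60397 = 0*(1/60397) = 0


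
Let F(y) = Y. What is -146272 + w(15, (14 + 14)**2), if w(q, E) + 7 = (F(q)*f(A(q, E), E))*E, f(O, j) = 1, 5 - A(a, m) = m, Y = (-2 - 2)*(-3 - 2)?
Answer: -130599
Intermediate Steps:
Y = 20 (Y = -4*(-5) = 20)
A(a, m) = 5 - m
F(y) = 20
w(q, E) = -7 + 20*E (w(q, E) = -7 + (20*1)*E = -7 + 20*E)
-146272 + w(15, (14 + 14)**2) = -146272 + (-7 + 20*(14 + 14)**2) = -146272 + (-7 + 20*28**2) = -146272 + (-7 + 20*784) = -146272 + (-7 + 15680) = -146272 + 15673 = -130599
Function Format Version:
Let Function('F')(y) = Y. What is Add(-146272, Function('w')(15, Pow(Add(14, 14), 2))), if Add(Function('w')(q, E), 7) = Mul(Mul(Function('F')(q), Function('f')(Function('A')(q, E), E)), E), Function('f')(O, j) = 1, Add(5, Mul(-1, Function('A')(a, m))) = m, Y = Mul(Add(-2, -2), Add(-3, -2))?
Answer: -130599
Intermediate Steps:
Y = 20 (Y = Mul(-4, -5) = 20)
Function('A')(a, m) = Add(5, Mul(-1, m))
Function('F')(y) = 20
Function('w')(q, E) = Add(-7, Mul(20, E)) (Function('w')(q, E) = Add(-7, Mul(Mul(20, 1), E)) = Add(-7, Mul(20, E)))
Add(-146272, Function('w')(15, Pow(Add(14, 14), 2))) = Add(-146272, Add(-7, Mul(20, Pow(Add(14, 14), 2)))) = Add(-146272, Add(-7, Mul(20, Pow(28, 2)))) = Add(-146272, Add(-7, Mul(20, 784))) = Add(-146272, Add(-7, 15680)) = Add(-146272, 15673) = -130599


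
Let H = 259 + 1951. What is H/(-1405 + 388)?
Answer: -2210/1017 ≈ -2.1731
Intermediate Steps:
H = 2210
H/(-1405 + 388) = 2210/(-1405 + 388) = 2210/(-1017) = 2210*(-1/1017) = -2210/1017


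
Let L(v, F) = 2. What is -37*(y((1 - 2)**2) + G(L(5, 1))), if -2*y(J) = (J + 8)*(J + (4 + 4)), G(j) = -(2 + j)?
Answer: 3293/2 ≈ 1646.5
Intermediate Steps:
G(j) = -2 - j
y(J) = -(8 + J)**2/2 (y(J) = -(J + 8)*(J + (4 + 4))/2 = -(8 + J)*(J + 8)/2 = -(8 + J)*(8 + J)/2 = -(8 + J)**2/2)
-37*(y((1 - 2)**2) + G(L(5, 1))) = -37*(-(8 + (1 - 2)**2)**2/2 + (-2 - 1*2)) = -37*(-(8 + (-1)**2)**2/2 + (-2 - 2)) = -37*(-(8 + 1)**2/2 - 4) = -37*(-1/2*9**2 - 4) = -37*(-1/2*81 - 4) = -37*(-81/2 - 4) = -37*(-89/2) = 3293/2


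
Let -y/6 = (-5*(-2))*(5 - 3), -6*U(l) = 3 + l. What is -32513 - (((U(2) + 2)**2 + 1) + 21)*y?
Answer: -89129/3 ≈ -29710.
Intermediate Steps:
U(l) = -1/2 - l/6 (U(l) = -(3 + l)/6 = -1/2 - l/6)
y = -120 (y = -6*(-5*(-2))*(5 - 3) = -60*2 = -6*20 = -120)
-32513 - (((U(2) + 2)**2 + 1) + 21)*y = -32513 - ((((-1/2 - 1/6*2) + 2)**2 + 1) + 21)*(-120) = -32513 - ((((-1/2 - 1/3) + 2)**2 + 1) + 21)*(-120) = -32513 - (((-5/6 + 2)**2 + 1) + 21)*(-120) = -32513 - (((7/6)**2 + 1) + 21)*(-120) = -32513 - ((49/36 + 1) + 21)*(-120) = -32513 - (85/36 + 21)*(-120) = -32513 - 841*(-120)/36 = -32513 - 1*(-8410/3) = -32513 + 8410/3 = -89129/3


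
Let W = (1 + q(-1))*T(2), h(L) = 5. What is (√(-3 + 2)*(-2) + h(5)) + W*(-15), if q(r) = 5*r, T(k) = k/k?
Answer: 65 - 2*I ≈ 65.0 - 2.0*I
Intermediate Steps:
T(k) = 1
W = -4 (W = (1 + 5*(-1))*1 = (1 - 5)*1 = -4*1 = -4)
(√(-3 + 2)*(-2) + h(5)) + W*(-15) = (√(-3 + 2)*(-2) + 5) - 4*(-15) = (√(-1)*(-2) + 5) + 60 = (I*(-2) + 5) + 60 = (-2*I + 5) + 60 = (5 - 2*I) + 60 = 65 - 2*I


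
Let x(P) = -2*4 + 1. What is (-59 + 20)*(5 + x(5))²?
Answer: -156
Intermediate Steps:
x(P) = -7 (x(P) = -8 + 1 = -7)
(-59 + 20)*(5 + x(5))² = (-59 + 20)*(5 - 7)² = -39*(-2)² = -39*4 = -156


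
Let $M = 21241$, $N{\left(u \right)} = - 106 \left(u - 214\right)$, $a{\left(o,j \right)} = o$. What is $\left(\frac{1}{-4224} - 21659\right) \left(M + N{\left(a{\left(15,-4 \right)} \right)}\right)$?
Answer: $- \frac{3873128265695}{4224} \approx -9.1693 \cdot 10^{8}$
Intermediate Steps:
$N{\left(u \right)} = 22684 - 106 u$ ($N{\left(u \right)} = - 106 \left(-214 + u\right) = 22684 - 106 u$)
$\left(\frac{1}{-4224} - 21659\right) \left(M + N{\left(a{\left(15,-4 \right)} \right)}\right) = \left(\frac{1}{-4224} - 21659\right) \left(21241 + \left(22684 - 1590\right)\right) = \left(- \frac{1}{4224} - 21659\right) \left(21241 + \left(22684 - 1590\right)\right) = - \frac{91487617 \left(21241 + 21094\right)}{4224} = \left(- \frac{91487617}{4224}\right) 42335 = - \frac{3873128265695}{4224}$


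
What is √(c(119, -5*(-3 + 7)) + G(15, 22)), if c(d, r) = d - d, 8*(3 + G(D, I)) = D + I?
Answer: √26/4 ≈ 1.2748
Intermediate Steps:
G(D, I) = -3 + D/8 + I/8 (G(D, I) = -3 + (D + I)/8 = -3 + (D/8 + I/8) = -3 + D/8 + I/8)
c(d, r) = 0
√(c(119, -5*(-3 + 7)) + G(15, 22)) = √(0 + (-3 + (⅛)*15 + (⅛)*22)) = √(0 + (-3 + 15/8 + 11/4)) = √(0 + 13/8) = √(13/8) = √26/4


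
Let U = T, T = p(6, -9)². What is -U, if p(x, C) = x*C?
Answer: -2916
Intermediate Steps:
p(x, C) = C*x
T = 2916 (T = (-9*6)² = (-54)² = 2916)
U = 2916
-U = -1*2916 = -2916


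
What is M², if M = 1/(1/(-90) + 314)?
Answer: 8100/798571081 ≈ 1.0143e-5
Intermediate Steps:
M = 90/28259 (M = 1/(-1/90 + 314) = 1/(28259/90) = 90/28259 ≈ 0.0031848)
M² = (90/28259)² = 8100/798571081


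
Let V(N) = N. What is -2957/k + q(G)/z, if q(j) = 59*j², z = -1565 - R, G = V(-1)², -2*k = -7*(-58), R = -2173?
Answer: 1809833/123424 ≈ 14.664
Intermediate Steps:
k = -203 (k = -(-7)*(-58)/2 = -½*406 = -203)
G = 1 (G = (-1)² = 1)
z = 608 (z = -1565 - 1*(-2173) = -1565 + 2173 = 608)
-2957/k + q(G)/z = -2957/(-203) + (59*1²)/608 = -2957*(-1/203) + (59*1)*(1/608) = 2957/203 + 59*(1/608) = 2957/203 + 59/608 = 1809833/123424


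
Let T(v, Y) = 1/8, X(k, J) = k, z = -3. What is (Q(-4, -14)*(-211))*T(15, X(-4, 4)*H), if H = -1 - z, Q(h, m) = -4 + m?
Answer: 1899/4 ≈ 474.75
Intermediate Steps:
H = 2 (H = -1 - 1*(-3) = -1 + 3 = 2)
T(v, Y) = 1/8
(Q(-4, -14)*(-211))*T(15, X(-4, 4)*H) = ((-4 - 14)*(-211))*(1/8) = -18*(-211)*(1/8) = 3798*(1/8) = 1899/4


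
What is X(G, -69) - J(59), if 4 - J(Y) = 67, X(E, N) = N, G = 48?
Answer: -6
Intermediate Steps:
J(Y) = -63 (J(Y) = 4 - 1*67 = 4 - 67 = -63)
X(G, -69) - J(59) = -69 - 1*(-63) = -69 + 63 = -6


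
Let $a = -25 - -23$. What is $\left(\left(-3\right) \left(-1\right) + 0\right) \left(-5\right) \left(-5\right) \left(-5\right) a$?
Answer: $750$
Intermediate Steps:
$a = -2$ ($a = -25 + 23 = -2$)
$\left(\left(-3\right) \left(-1\right) + 0\right) \left(-5\right) \left(-5\right) \left(-5\right) a = \left(\left(-3\right) \left(-1\right) + 0\right) \left(-5\right) \left(-5\right) \left(-5\right) \left(-2\right) = \left(3 + 0\right) 25 \left(-5\right) \left(-2\right) = 3 \left(-125\right) \left(-2\right) = \left(-375\right) \left(-2\right) = 750$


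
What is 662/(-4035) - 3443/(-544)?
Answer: 13532377/2195040 ≈ 6.1650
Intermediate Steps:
662/(-4035) - 3443/(-544) = 662*(-1/4035) - 3443*(-1/544) = -662/4035 + 3443/544 = 13532377/2195040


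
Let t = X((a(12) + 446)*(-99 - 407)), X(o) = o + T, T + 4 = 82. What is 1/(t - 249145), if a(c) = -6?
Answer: -1/471707 ≈ -2.1200e-6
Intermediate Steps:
T = 78 (T = -4 + 82 = 78)
X(o) = 78 + o (X(o) = o + 78 = 78 + o)
t = -222562 (t = 78 + (-6 + 446)*(-99 - 407) = 78 + 440*(-506) = 78 - 222640 = -222562)
1/(t - 249145) = 1/(-222562 - 249145) = 1/(-471707) = -1/471707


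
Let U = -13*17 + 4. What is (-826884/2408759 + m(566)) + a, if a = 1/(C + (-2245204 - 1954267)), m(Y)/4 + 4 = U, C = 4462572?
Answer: -560449812665081/633746901659 ≈ -884.34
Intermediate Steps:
U = -217 (U = -221 + 4 = -217)
m(Y) = -884 (m(Y) = -16 + 4*(-217) = -16 - 868 = -884)
a = 1/263101 (a = 1/(4462572 + (-2245204 - 1954267)) = 1/(4462572 - 4199471) = 1/263101 ≈ 3.8008e-6)
(-826884/2408759 + m(566)) + a = (-826884/2408759 - 884) + 1/263101 = -2130169840/2408759 + 1/263101 = -560449812665081/633746901659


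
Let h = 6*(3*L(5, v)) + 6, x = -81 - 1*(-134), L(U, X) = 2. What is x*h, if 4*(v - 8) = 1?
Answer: 2226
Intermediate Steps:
v = 33/4 (v = 8 + (¼)*1 = 8 + ¼ = 33/4 ≈ 8.2500)
x = 53 (x = -81 + 134 = 53)
h = 42 (h = 6*(3*2) + 6 = 6*6 + 6 = 36 + 6 = 42)
x*h = 53*42 = 2226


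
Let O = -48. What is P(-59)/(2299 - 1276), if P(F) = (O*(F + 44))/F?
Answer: -240/20119 ≈ -0.011929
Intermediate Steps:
P(F) = (-2112 - 48*F)/F (P(F) = (-48*(F + 44))/F = (-48*(44 + F))/F = (-2112 - 48*F)/F)
P(-59)/(2299 - 1276) = (-48 - 2112/(-59))/(2299 - 1276) = (-48 - 2112*(-1/59))/1023 = (-48 + 2112/59)*(1/1023) = -720/59*1/1023 = -240/20119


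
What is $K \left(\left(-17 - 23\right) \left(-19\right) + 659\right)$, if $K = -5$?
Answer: $-7095$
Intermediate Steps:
$K \left(\left(-17 - 23\right) \left(-19\right) + 659\right) = - 5 \left(\left(-17 - 23\right) \left(-19\right) + 659\right) = - 5 \left(\left(-40\right) \left(-19\right) + 659\right) = - 5 \left(760 + 659\right) = \left(-5\right) 1419 = -7095$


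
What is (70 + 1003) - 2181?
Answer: -1108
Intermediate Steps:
(70 + 1003) - 2181 = 1073 - 2181 = -1108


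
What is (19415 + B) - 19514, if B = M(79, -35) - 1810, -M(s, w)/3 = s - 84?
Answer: -1894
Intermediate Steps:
M(s, w) = 252 - 3*s (M(s, w) = -3*(s - 84) = -3*(-84 + s) = 252 - 3*s)
B = -1795 (B = (252 - 3*79) - 1810 = (252 - 237) - 1810 = 15 - 1810 = -1795)
(19415 + B) - 19514 = (19415 - 1795) - 19514 = 17620 - 19514 = -1894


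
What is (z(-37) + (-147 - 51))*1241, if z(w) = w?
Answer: -291635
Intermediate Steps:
(z(-37) + (-147 - 51))*1241 = (-37 + (-147 - 51))*1241 = (-37 - 198)*1241 = -235*1241 = -291635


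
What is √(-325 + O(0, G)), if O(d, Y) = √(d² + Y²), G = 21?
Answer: 4*I*√19 ≈ 17.436*I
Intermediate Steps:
O(d, Y) = √(Y² + d²)
√(-325 + O(0, G)) = √(-325 + √(21² + 0²)) = √(-325 + √(441 + 0)) = √(-325 + √441) = √(-325 + 21) = √(-304) = 4*I*√19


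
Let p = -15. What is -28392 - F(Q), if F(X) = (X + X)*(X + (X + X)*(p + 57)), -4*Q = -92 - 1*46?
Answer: -461469/2 ≈ -2.3073e+5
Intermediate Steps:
Q = 69/2 (Q = -(-92 - 1*46)/4 = -(-92 - 46)/4 = -¼*(-138) = 69/2 ≈ 34.500)
F(X) = 170*X² (F(X) = (X + X)*(X + (X + X)*(-15 + 57)) = (2*X)*(X + (2*X)*42) = (2*X)*(X + 84*X) = (2*X)*(85*X) = 170*X²)
-28392 - F(Q) = -28392 - 170*(69/2)² = -28392 - 170*4761/4 = -28392 - 1*404685/2 = -28392 - 404685/2 = -461469/2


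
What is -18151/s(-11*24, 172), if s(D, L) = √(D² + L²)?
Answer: -18151*√6205/24820 ≈ -57.606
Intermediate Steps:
-18151/s(-11*24, 172) = -18151/√((-11*24)² + 172²) = -18151/√((-264)² + 29584) = -18151/√(69696 + 29584) = -18151*√6205/24820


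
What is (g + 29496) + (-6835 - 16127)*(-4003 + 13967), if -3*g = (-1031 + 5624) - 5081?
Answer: -686291128/3 ≈ -2.2876e+8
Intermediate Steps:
g = 488/3 (g = -((-1031 + 5624) - 5081)/3 = -(4593 - 5081)/3 = -⅓*(-488) = 488/3 ≈ 162.67)
(g + 29496) + (-6835 - 16127)*(-4003 + 13967) = (488/3 + 29496) + (-6835 - 16127)*(-4003 + 13967) = 88976/3 - 22962*9964 = 88976/3 - 228793368 = -686291128/3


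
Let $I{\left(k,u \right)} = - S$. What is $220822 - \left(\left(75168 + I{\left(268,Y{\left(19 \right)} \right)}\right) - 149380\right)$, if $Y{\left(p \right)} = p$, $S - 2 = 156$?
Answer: $295192$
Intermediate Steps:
$S = 158$ ($S = 2 + 156 = 158$)
$I{\left(k,u \right)} = -158$ ($I{\left(k,u \right)} = \left(-1\right) 158 = -158$)
$220822 - \left(\left(75168 + I{\left(268,Y{\left(19 \right)} \right)}\right) - 149380\right) = 220822 - \left(\left(75168 - 158\right) - 149380\right) = 220822 - \left(75010 - 149380\right) = 220822 - -74370 = 220822 + 74370 = 295192$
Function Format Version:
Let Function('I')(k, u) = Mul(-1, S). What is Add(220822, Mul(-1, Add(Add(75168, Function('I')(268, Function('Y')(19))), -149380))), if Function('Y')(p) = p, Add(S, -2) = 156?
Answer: 295192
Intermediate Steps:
S = 158 (S = Add(2, 156) = 158)
Function('I')(k, u) = -158 (Function('I')(k, u) = Mul(-1, 158) = -158)
Add(220822, Mul(-1, Add(Add(75168, Function('I')(268, Function('Y')(19))), -149380))) = Add(220822, Mul(-1, Add(Add(75168, -158), -149380))) = Add(220822, Mul(-1, Add(75010, -149380))) = Add(220822, Mul(-1, -74370)) = Add(220822, 74370) = 295192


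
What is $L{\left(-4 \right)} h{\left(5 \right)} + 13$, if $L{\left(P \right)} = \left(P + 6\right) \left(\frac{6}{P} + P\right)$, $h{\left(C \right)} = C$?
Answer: $-42$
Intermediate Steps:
$L{\left(P \right)} = \left(6 + P\right) \left(P + \frac{6}{P}\right)$
$L{\left(-4 \right)} h{\left(5 \right)} + 13 = \left(6 + \left(-4\right)^{2} + 6 \left(-4\right) + \frac{36}{-4}\right) 5 + 13 = \left(6 + 16 - 24 + 36 \left(- \frac{1}{4}\right)\right) 5 + 13 = \left(6 + 16 - 24 - 9\right) 5 + 13 = \left(-11\right) 5 + 13 = -55 + 13 = -42$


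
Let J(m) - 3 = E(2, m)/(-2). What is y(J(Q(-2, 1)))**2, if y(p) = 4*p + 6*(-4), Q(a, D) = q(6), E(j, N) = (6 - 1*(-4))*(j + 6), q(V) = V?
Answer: 29584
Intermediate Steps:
E(j, N) = 60 + 10*j (E(j, N) = (6 + 4)*(6 + j) = 10*(6 + j) = 60 + 10*j)
Q(a, D) = 6
J(m) = -37 (J(m) = 3 + (60 + 10*2)/(-2) = 3 + (60 + 20)*(-1/2) = 3 + 80*(-1/2) = 3 - 40 = -37)
y(p) = -24 + 4*p (y(p) = 4*p - 24 = -24 + 4*p)
y(J(Q(-2, 1)))**2 = (-24 + 4*(-37))**2 = (-24 - 148)**2 = (-172)**2 = 29584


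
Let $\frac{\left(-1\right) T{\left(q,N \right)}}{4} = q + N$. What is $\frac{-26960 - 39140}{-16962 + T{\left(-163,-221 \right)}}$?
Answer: $\frac{33050}{7713} \approx 4.285$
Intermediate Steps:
$T{\left(q,N \right)} = - 4 N - 4 q$ ($T{\left(q,N \right)} = - 4 \left(q + N\right) = - 4 \left(N + q\right) = - 4 N - 4 q$)
$\frac{-26960 - 39140}{-16962 + T{\left(-163,-221 \right)}} = \frac{-26960 - 39140}{-16962 - -1536} = - \frac{66100}{-16962 + \left(884 + 652\right)} = - \frac{66100}{-16962 + 1536} = - \frac{66100}{-15426} = \left(-66100\right) \left(- \frac{1}{15426}\right) = \frac{33050}{7713}$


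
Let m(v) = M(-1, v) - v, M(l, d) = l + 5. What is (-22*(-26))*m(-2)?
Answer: 3432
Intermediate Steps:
M(l, d) = 5 + l
m(v) = 4 - v (m(v) = (5 - 1) - v = 4 - v)
(-22*(-26))*m(-2) = (-22*(-26))*(4 - 1*(-2)) = 572*(4 + 2) = 572*6 = 3432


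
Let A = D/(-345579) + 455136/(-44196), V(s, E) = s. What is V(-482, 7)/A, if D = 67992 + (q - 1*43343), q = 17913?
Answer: 23595150549/510149083 ≈ 46.251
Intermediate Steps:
D = 42562 (D = 67992 + (17913 - 1*43343) = 67992 + (17913 - 43343) = 67992 - 25430 = 42562)
A = -1020298166/97905189 (A = 42562/(-345579) + 455136/(-44196) = 42562*(-1/345579) + 455136*(-1/44196) = -3274/26583 - 37928/3683 = -1020298166/97905189 ≈ -10.421)
V(-482, 7)/A = -482/(-1020298166/97905189) = -482*(-97905189/1020298166) = 23595150549/510149083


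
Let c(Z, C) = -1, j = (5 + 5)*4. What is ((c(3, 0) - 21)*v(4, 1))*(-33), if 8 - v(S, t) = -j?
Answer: 34848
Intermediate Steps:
j = 40 (j = 10*4 = 40)
v(S, t) = 48 (v(S, t) = 8 - (-1)*40 = 8 - 1*(-40) = 8 + 40 = 48)
((c(3, 0) - 21)*v(4, 1))*(-33) = ((-1 - 21)*48)*(-33) = -22*48*(-33) = -1056*(-33) = 34848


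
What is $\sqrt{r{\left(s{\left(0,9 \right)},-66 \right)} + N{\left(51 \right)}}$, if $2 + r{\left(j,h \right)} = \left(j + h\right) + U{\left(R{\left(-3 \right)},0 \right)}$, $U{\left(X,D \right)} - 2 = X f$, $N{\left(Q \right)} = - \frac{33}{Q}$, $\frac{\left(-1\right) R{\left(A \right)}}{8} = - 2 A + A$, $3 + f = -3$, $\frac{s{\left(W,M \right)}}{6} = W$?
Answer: $\frac{\sqrt{22355}}{17} \approx 8.7951$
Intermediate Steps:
$s{\left(W,M \right)} = 6 W$
$f = -6$ ($f = -3 - 3 = -6$)
$R{\left(A \right)} = 8 A$ ($R{\left(A \right)} = - 8 \left(- 2 A + A\right) = - 8 \left(- A\right) = 8 A$)
$U{\left(X,D \right)} = 2 - 6 X$ ($U{\left(X,D \right)} = 2 + X \left(-6\right) = 2 - 6 X$)
$r{\left(j,h \right)} = 144 + h + j$ ($r{\left(j,h \right)} = -2 - \left(-2 - h - j + 6 \cdot 8 \left(-3\right)\right) = -2 + \left(\left(h + j\right) + \left(2 - -144\right)\right) = -2 + \left(\left(h + j\right) + \left(2 + 144\right)\right) = -2 + \left(\left(h + j\right) + 146\right) = -2 + \left(146 + h + j\right) = 144 + h + j$)
$\sqrt{r{\left(s{\left(0,9 \right)},-66 \right)} + N{\left(51 \right)}} = \sqrt{\left(144 - 66 + 6 \cdot 0\right) - \frac{33}{51}} = \sqrt{\left(144 - 66 + 0\right) - \frac{11}{17}} = \sqrt{78 - \frac{11}{17}} = \sqrt{\frac{1315}{17}} = \frac{\sqrt{22355}}{17}$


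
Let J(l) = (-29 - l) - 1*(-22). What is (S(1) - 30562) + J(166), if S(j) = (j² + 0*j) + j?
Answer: -30733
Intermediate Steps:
S(j) = j + j² (S(j) = (j² + 0) + j = j² + j = j + j²)
J(l) = -7 - l (J(l) = (-29 - l) + 22 = -7 - l)
(S(1) - 30562) + J(166) = (1*(1 + 1) - 30562) + (-7 - 1*166) = (1*2 - 30562) + (-7 - 166) = (2 - 30562) - 173 = -30560 - 173 = -30733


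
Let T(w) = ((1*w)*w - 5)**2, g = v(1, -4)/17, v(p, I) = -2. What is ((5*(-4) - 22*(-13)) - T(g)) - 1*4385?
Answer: -346099480/83521 ≈ -4143.9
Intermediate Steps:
g = -2/17 ≈ -0.11765
T(w) = (-5 + w**2)**2 (T(w) = (w*w - 5)**2 = (w**2 - 5)**2 = (-5 + w**2)**2)
((5*(-4) - 22*(-13)) - T(g)) - 1*4385 = ((5*(-4) - 22*(-13)) - (-5 + (-2/17)**2)**2) - 1*4385 = ((-20 + 286) - (-5 + 4/289)**2) - 4385 = (266 - (-1441/289)**2) - 4385 = (266 - 1*2076481/83521) - 4385 = (266 - 2076481/83521) - 4385 = 20140105/83521 - 4385 = -346099480/83521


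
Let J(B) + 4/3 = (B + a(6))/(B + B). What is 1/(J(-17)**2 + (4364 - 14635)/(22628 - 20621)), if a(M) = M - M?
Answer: -8028/35509 ≈ -0.22608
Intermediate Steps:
a(M) = 0
J(B) = -5/6 (J(B) = -4/3 + (B + 0)/(B + B) = -4/3 + B/((2*B)) = -4/3 + B*(1/(2*B)) = -4/3 + 1/2 = -5/6)
1/(J(-17)**2 + (4364 - 14635)/(22628 - 20621)) = 1/((-5/6)**2 + (4364 - 14635)/(22628 - 20621)) = 1/(25/36 - 10271/2007) = 1/(-35509/8028) = -8028/35509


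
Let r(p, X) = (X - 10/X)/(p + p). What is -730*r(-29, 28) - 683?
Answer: -136043/406 ≈ -335.08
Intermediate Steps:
r(p, X) = (X - 10/X)/(2*p) (r(p, X) = (X - 10/X)/((2*p)) = (X - 10/X)*(1/(2*p)) = (X - 10/X)/(2*p))
-730*r(-29, 28) - 683 = -365*(-10 + 28²)/(28*(-29)) - 683 = -365*(-1)*(-10 + 784)/(28*29) - 683 = -365*(-1)*774/(28*29) - 683 = -730*(-387/812) - 683 = 141255/406 - 683 = -136043/406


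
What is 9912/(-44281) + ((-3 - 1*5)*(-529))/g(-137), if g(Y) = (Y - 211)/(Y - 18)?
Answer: 7260778846/3852447 ≈ 1884.7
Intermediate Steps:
g(Y) = (-211 + Y)/(-18 + Y)
9912/(-44281) + ((-3 - 1*5)*(-529))/g(-137) = 9912/(-44281) + ((-3 - 1*5)*(-529))/(((-211 - 137)/(-18 - 137))) = 9912*(-1/44281) + ((-3 - 5)*(-529))/((-348/(-155))) = -9912/44281 + (-8*(-529))/((-1/155*(-348))) = -9912/44281 + 4232/(348/155) = -9912/44281 + 4232*(155/348) = -9912/44281 + 163990/87 = 7260778846/3852447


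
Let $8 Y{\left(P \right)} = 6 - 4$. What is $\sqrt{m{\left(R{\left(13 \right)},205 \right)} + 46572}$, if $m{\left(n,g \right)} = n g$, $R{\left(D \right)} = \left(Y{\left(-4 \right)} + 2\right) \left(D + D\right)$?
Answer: $\frac{\sqrt{234258}}{2} \approx 242.0$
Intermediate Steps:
$Y{\left(P \right)} = \frac{1}{4}$ ($Y{\left(P \right)} = \frac{6 - 4}{8} = \frac{1}{8} \cdot 2 = \frac{1}{4}$)
$R{\left(D \right)} = \frac{9 D}{2}$ ($R{\left(D \right)} = \left(\frac{1}{4} + 2\right) \left(D + D\right) = \frac{9 \cdot 2 D}{4} = \frac{9 D}{2}$)
$m{\left(n,g \right)} = g n$
$\sqrt{m{\left(R{\left(13 \right)},205 \right)} + 46572} = \sqrt{205 \cdot \frac{9}{2} \cdot 13 + 46572} = \sqrt{205 \cdot \frac{117}{2} + 46572} = \sqrt{\frac{23985}{2} + 46572} = \sqrt{\frac{117129}{2}} = \frac{\sqrt{234258}}{2}$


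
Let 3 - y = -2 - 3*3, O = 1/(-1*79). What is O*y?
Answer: -14/79 ≈ -0.17722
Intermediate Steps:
O = -1/79 (O = 1/(-79) = -1/79 ≈ -0.012658)
y = 14 (y = 3 - (-2 - 3*3) = 3 - (-2 - 9) = 3 - 1*(-11) = 3 + 11 = 14)
O*y = -1/79*14 = -14/79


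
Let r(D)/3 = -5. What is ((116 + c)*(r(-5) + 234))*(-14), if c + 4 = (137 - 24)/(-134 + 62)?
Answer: -4062961/12 ≈ -3.3858e+5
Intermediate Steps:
r(D) = -15 (r(D) = 3*(-5) = -15)
c = -401/72 (c = -4 + (137 - 24)/(-134 + 62) = -4 + 113/(-72) = -4 + 113*(-1/72) = -4 - 113/72 = -401/72 ≈ -5.5694)
((116 + c)*(r(-5) + 234))*(-14) = ((116 - 401/72)*(-15 + 234))*(-14) = ((7951/72)*219)*(-14) = (580423/24)*(-14) = -4062961/12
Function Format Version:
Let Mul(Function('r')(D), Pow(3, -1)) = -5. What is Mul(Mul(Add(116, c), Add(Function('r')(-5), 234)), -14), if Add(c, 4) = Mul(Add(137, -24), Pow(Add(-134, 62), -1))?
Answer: Rational(-4062961, 12) ≈ -3.3858e+5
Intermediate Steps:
Function('r')(D) = -15 (Function('r')(D) = Mul(3, -5) = -15)
c = Rational(-401, 72) (c = Add(-4, Mul(Add(137, -24), Pow(Add(-134, 62), -1))) = Add(-4, Mul(113, Pow(-72, -1))) = Add(-4, Mul(113, Rational(-1, 72))) = Add(-4, Rational(-113, 72)) = Rational(-401, 72) ≈ -5.5694)
Mul(Mul(Add(116, c), Add(Function('r')(-5), 234)), -14) = Mul(Mul(Add(116, Rational(-401, 72)), Add(-15, 234)), -14) = Mul(Mul(Rational(7951, 72), 219), -14) = Mul(Rational(580423, 24), -14) = Rational(-4062961, 12)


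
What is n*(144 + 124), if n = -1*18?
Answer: -4824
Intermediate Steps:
n = -18
n*(144 + 124) = -18*(144 + 124) = -18*268 = -4824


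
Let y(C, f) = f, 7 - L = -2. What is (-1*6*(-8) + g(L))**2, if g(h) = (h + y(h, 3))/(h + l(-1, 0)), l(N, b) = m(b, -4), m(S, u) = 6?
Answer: 59536/25 ≈ 2381.4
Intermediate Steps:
L = 9 (L = 7 - 1*(-2) = 7 + 2 = 9)
l(N, b) = 6
g(h) = (3 + h)/(6 + h) (g(h) = (h + 3)/(h + 6) = (3 + h)/(6 + h))
(-1*6*(-8) + g(L))**2 = (-1*6*(-8) + (3 + 9)/(6 + 9))**2 = (-6*(-8) + 12/15)**2 = (48 + (1/15)*12)**2 = (48 + 4/5)**2 = (244/5)**2 = 59536/25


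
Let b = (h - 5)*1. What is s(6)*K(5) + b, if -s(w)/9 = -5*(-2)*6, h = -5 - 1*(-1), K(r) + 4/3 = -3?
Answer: 2331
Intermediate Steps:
K(r) = -13/3 (K(r) = -4/3 - 3 = -13/3)
h = -4 (h = -5 + 1 = -4)
s(w) = -540 (s(w) = -9*(-5*(-2))*6 = -90*6 = -9*60 = -540)
b = -9 (b = (-4 - 5)*1 = -9*1 = -9)
s(6)*K(5) + b = -540*(-13/3) - 9 = 2340 - 9 = 2331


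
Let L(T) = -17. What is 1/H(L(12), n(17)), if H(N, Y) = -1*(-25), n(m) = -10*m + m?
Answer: 1/25 ≈ 0.040000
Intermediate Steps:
n(m) = -9*m
H(N, Y) = 25
1/H(L(12), n(17)) = 1/25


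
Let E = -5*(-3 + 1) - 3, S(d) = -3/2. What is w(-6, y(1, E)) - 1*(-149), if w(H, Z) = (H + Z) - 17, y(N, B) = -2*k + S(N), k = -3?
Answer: 261/2 ≈ 130.50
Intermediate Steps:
S(d) = -3/2 (S(d) = -3*½ = -3/2)
E = 7 (E = -5*(-2) - 3 = 10 - 3 = 7)
y(N, B) = 9/2 (y(N, B) = -2*(-3) - 3/2 = 6 - 3/2 = 9/2)
w(H, Z) = -17 + H + Z
w(-6, y(1, E)) - 1*(-149) = (-17 - 6 + 9/2) - 1*(-149) = -37/2 + 149 = 261/2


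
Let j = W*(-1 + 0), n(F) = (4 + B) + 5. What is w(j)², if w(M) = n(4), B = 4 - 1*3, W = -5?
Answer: 100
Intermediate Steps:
B = 1 (B = 4 - 3 = 1)
n(F) = 10 (n(F) = (4 + 1) + 5 = 5 + 5 = 10)
j = 5 (j = -5*(-1 + 0) = -5*(-1) = 5)
w(M) = 10
w(j)² = 10² = 100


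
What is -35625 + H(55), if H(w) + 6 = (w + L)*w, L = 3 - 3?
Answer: -32606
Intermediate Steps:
L = 0
H(w) = -6 + w² (H(w) = -6 + (w + 0)*w = -6 + w*w = -6 + w²)
-35625 + H(55) = -35625 + (-6 + 55²) = -35625 + (-6 + 3025) = -35625 + 3019 = -32606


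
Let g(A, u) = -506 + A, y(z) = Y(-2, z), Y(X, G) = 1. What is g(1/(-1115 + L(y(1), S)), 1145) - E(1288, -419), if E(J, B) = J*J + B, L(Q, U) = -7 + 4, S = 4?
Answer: -1854796659/1118 ≈ -1.6590e+6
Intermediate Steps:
y(z) = 1
L(Q, U) = -3
E(J, B) = B + J² (E(J, B) = J² + B = B + J²)
g(1/(-1115 + L(y(1), S)), 1145) - E(1288, -419) = (-506 + 1/(-1115 - 3)) - (-419 + 1288²) = (-506 + 1/(-1118)) - (-419 + 1658944) = (-506 - 1/1118) - 1*1658525 = -565709/1118 - 1658525 = -1854796659/1118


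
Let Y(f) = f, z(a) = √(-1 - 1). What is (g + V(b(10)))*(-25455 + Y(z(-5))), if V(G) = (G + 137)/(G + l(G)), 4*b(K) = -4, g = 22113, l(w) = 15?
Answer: -3941935845/7 + 154859*I*√2/7 ≈ -5.6313e+8 + 31286.0*I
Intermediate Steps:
z(a) = I*√2 (z(a) = √(-2) = I*√2)
b(K) = -1 (b(K) = (¼)*(-4) = -1)
V(G) = (137 + G)/(15 + G) (V(G) = (G + 137)/(G + 15) = (137 + G)/(15 + G))
(g + V(b(10)))*(-25455 + Y(z(-5))) = (22113 + (137 - 1)/(15 - 1))*(-25455 + I*√2) = (22113 + 136/14)*(-25455 + I*√2) = (22113 + (1/14)*136)*(-25455 + I*√2) = (22113 + 68/7)*(-25455 + I*√2) = 154859*(-25455 + I*√2)/7 = -3941935845/7 + 154859*I*√2/7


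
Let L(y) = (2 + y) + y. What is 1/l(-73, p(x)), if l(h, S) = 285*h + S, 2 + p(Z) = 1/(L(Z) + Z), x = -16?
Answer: -46/957123 ≈ -4.8061e-5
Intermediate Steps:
L(y) = 2 + 2*y
p(Z) = -2 + 1/(2 + 3*Z) (p(Z) = -2 + 1/((2 + 2*Z) + Z) = -2 + 1/(2 + 3*Z))
l(h, S) = S + 285*h
1/l(-73, p(x)) = 1/(3*(-1 - 2*(-16))/(2 + 3*(-16)) + 285*(-73)) = 1/(3*(-1 + 32)/(2 - 48) - 20805) = 1/(3*31/(-46) - 20805) = 1/(3*(-1/46)*31 - 20805) = 1/(-93/46 - 20805) = 1/(-957123/46) = -46/957123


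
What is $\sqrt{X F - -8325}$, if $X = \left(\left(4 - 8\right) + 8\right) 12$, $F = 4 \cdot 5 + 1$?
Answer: $3 \sqrt{1037} \approx 96.607$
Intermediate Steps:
$F = 21$ ($F = 20 + 1 = 21$)
$X = 48$ ($X = \left(\left(4 - 8\right) + 8\right) 12 = \left(-4 + 8\right) 12 = 4 \cdot 12 = 48$)
$\sqrt{X F - -8325} = \sqrt{48 \cdot 21 - -8325} = \sqrt{1008 + 8325} = \sqrt{9333} = 3 \sqrt{1037}$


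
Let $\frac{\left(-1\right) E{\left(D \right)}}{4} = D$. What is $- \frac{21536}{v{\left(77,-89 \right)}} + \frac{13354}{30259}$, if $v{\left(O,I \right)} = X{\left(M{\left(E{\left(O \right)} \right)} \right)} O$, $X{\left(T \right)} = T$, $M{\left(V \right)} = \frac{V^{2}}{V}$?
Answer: $\frac{242090322}{179405611} \approx 1.3494$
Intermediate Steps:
$E{\left(D \right)} = - 4 D$
$M{\left(V \right)} = V$
$v{\left(O,I \right)} = - 4 O^{2}$ ($v{\left(O,I \right)} = - 4 O O = - 4 O^{2}$)
$- \frac{21536}{v{\left(77,-89 \right)}} + \frac{13354}{30259} = - \frac{21536}{\left(-4\right) 77^{2}} + \frac{13354}{30259} = - \frac{21536}{\left(-4\right) 5929} + 13354 \cdot \frac{1}{30259} = - \frac{21536}{-23716} + \frac{13354}{30259} = \left(-21536\right) \left(- \frac{1}{23716}\right) + \frac{13354}{30259} = \frac{5384}{5929} + \frac{13354}{30259} = \frac{242090322}{179405611}$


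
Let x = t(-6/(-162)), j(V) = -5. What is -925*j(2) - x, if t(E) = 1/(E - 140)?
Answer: 17477902/3779 ≈ 4625.0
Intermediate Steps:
t(E) = 1/(-140 + E)
x = -27/3779 (x = 1/(-140 - 6/(-162)) = 1/(-140 - 6*(-1/162)) = 1/(-140 + 1/27) = 1/(-3779/27) = -27/3779 ≈ -0.0071447)
-925*j(2) - x = -925*(-5) - 1*(-27/3779) = 4625 + 27/3779 = 17477902/3779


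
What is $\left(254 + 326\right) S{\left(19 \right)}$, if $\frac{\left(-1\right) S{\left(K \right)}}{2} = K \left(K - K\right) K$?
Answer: $0$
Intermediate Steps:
$S{\left(K \right)} = 0$ ($S{\left(K \right)} = - 2 K \left(K - K\right) K = - 2 K 0 K = - 2 \cdot 0 K = \left(-2\right) 0 = 0$)
$\left(254 + 326\right) S{\left(19 \right)} = \left(254 + 326\right) 0 = 580 \cdot 0 = 0$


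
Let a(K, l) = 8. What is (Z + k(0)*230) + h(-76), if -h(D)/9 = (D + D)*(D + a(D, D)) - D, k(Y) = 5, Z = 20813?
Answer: -71745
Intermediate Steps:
h(D) = 9*D - 18*D*(8 + D) (h(D) = -9*((D + D)*(D + 8) - D) = -9*((2*D)*(8 + D) - D) = -9*(2*D*(8 + D) - D) = -9*(-D + 2*D*(8 + D)) = 9*D - 18*D*(8 + D))
(Z + k(0)*230) + h(-76) = (20813 + 5*230) - 9*(-76)*(15 + 2*(-76)) = (20813 + 1150) - 9*(-76)*(15 - 152) = 21963 - 9*(-76)*(-137) = 21963 - 93708 = -71745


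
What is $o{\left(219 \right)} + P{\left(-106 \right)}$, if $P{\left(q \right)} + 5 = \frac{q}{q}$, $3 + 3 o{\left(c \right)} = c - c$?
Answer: $-5$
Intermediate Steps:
$o{\left(c \right)} = -1$ ($o{\left(c \right)} = -1 + \frac{c - c}{3} = -1 + \frac{1}{3} \cdot 0 = -1 + 0 = -1$)
$P{\left(q \right)} = -4$ ($P{\left(q \right)} = -5 + \frac{q}{q} = -5 + 1 = -4$)
$o{\left(219 \right)} + P{\left(-106 \right)} = -1 - 4 = -5$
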